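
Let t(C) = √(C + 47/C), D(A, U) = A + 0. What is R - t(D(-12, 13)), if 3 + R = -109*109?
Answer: -11884 - I*√573/6 ≈ -11884.0 - 3.9896*I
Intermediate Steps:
D(A, U) = A
R = -11884 (R = -3 - 109*109 = -3 - 11881 = -11884)
R - t(D(-12, 13)) = -11884 - √(-12 + 47/(-12)) = -11884 - √(-12 + 47*(-1/12)) = -11884 - √(-12 - 47/12) = -11884 - √(-191/12) = -11884 - I*√573/6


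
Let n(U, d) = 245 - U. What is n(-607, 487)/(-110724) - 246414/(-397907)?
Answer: 2245410581/3671487889 ≈ 0.61158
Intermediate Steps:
n(-607, 487)/(-110724) - 246414/(-397907) = (245 - 1*(-607))/(-110724) - 246414/(-397907) = (245 + 607)*(-1/110724) - 246414*(-1/397907) = 852*(-1/110724) + 246414/397907 = -71/9227 + 246414/397907 = 2245410581/3671487889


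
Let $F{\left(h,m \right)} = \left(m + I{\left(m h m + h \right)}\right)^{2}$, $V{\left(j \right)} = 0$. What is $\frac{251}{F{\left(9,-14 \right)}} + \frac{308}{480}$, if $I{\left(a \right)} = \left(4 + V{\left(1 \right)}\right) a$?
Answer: $\frac{964395647}{1502942520} \approx 0.64167$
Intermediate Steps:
$I{\left(a \right)} = 4 a$ ($I{\left(a \right)} = \left(4 + 0\right) a = 4 a$)
$F{\left(h,m \right)} = \left(m + 4 h + 4 h m^{2}\right)^{2}$ ($F{\left(h,m \right)} = \left(m + 4 \left(m h m + h\right)\right)^{2} = \left(m + 4 \left(h m m + h\right)\right)^{2} = \left(m + 4 \left(h m^{2} + h\right)\right)^{2} = \left(m + 4 \left(h + h m^{2}\right)\right)^{2} = \left(m + \left(4 h + 4 h m^{2}\right)\right)^{2} = \left(m + 4 h + 4 h m^{2}\right)^{2}$)
$\frac{251}{F{\left(9,-14 \right)}} + \frac{308}{480} = \frac{251}{\left(-14 + 4 \cdot 9 \left(1 + \left(-14\right)^{2}\right)\right)^{2}} + \frac{308}{480} = \frac{251}{\left(-14 + 4 \cdot 9 \left(1 + 196\right)\right)^{2}} + 308 \cdot \frac{1}{480} = \frac{251}{\left(-14 + 4 \cdot 9 \cdot 197\right)^{2}} + \frac{77}{120} = \frac{251}{\left(-14 + 7092\right)^{2}} + \frac{77}{120} = \frac{251}{7078^{2}} + \frac{77}{120} = \frac{251}{50098084} + \frac{77}{120} = \frac{964395647}{1502942520}$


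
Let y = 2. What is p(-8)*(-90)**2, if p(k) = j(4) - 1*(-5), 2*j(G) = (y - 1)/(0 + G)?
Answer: 83025/2 ≈ 41513.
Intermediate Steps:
j(G) = 1/(2*G) (j(G) = ((2 - 1)/(0 + G))/2 = (1/G)/2 = 1/(2*G))
p(k) = 41/8 (p(k) = (1/2)/4 - 1*(-5) = (1/2)*(1/4) + 5 = 1/8 + 5 = 41/8)
p(-8)*(-90)**2 = (41/8)*(-90)**2 = (41/8)*8100 = 83025/2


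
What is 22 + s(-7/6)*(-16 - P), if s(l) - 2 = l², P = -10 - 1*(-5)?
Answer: -539/36 ≈ -14.972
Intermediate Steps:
P = -5 (P = -10 + 5 = -5)
s(l) = 2 + l²
22 + s(-7/6)*(-16 - P) = 22 + (2 + (-7/6)²)*(-16 - 1*(-5)) = 22 + (2 + (-7*⅙)²)*(-16 + 5) = 22 + (2 + (-7/6)²)*(-11) = 22 + (2 + 49/36)*(-11) = 22 + (121/36)*(-11) = 22 - 1331/36 = -539/36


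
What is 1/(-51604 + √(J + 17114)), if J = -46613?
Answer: -51604/2663002315 - I*√29499/2663002315 ≈ -1.9378e-5 - 6.4496e-8*I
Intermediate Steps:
1/(-51604 + √(J + 17114)) = 1/(-51604 + √(-46613 + 17114)) = 1/(-51604 + √(-29499)) = 1/(-51604 + I*√29499)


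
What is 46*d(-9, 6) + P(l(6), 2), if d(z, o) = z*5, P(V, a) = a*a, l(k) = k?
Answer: -2066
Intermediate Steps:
P(V, a) = a**2
d(z, o) = 5*z
46*d(-9, 6) + P(l(6), 2) = 46*(5*(-9)) + 2**2 = 46*(-45) + 4 = -2070 + 4 = -2066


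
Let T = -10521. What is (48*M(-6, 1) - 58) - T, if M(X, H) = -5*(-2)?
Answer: 10943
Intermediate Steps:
M(X, H) = 10
(48*M(-6, 1) - 58) - T = (48*10 - 58) - 1*(-10521) = (480 - 58) + 10521 = 422 + 10521 = 10943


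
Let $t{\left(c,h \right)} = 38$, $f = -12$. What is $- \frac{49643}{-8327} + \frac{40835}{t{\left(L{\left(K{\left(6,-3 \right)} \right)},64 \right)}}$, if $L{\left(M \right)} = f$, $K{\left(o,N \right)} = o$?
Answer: $\frac{31083589}{28766} \approx 1080.6$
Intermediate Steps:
$L{\left(M \right)} = -12$
$- \frac{49643}{-8327} + \frac{40835}{t{\left(L{\left(K{\left(6,-3 \right)} \right)},64 \right)}} = - \frac{49643}{-8327} + \frac{40835}{38} = \left(-49643\right) \left(- \frac{1}{8327}\right) + 40835 \cdot \frac{1}{38} = \frac{4513}{757} + \frac{40835}{38} = \frac{31083589}{28766}$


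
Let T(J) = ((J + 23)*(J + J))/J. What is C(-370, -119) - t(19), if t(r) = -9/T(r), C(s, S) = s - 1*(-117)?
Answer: -7081/28 ≈ -252.89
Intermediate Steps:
C(s, S) = 117 + s (C(s, S) = s + 117 = 117 + s)
T(J) = 46 + 2*J (T(J) = ((23 + J)*(2*J))/J = (2*J*(23 + J))/J = 46 + 2*J)
t(r) = -9/(46 + 2*r)
C(-370, -119) - t(19) = (117 - 370) - (-9)/(46 + 2*19) = -253 - (-9)/(46 + 38) = -253 - (-9)/84 = -253 - 1*(-3/28) = -253 + 3/28 = -7081/28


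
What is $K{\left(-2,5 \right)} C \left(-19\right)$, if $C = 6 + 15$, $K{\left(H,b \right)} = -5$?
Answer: $1995$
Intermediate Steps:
$C = 21$
$K{\left(-2,5 \right)} C \left(-19\right) = \left(-5\right) 21 \left(-19\right) = \left(-105\right) \left(-19\right) = 1995$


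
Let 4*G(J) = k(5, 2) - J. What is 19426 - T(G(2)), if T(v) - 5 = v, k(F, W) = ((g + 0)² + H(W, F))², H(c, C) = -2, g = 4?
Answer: 38745/2 ≈ 19373.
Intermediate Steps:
k(F, W) = 196 (k(F, W) = ((4 + 0)² - 2)² = (4² - 2)² = (16 - 2)² = 14² = 196)
G(J) = 49 - J/4 (G(J) = (196 - J)/4 = 49 - J/4)
T(v) = 5 + v
19426 - T(G(2)) = 19426 - (5 + (49 - ¼*2)) = 19426 - (5 + (49 - ½)) = 19426 - (5 + 97/2) = 19426 - 1*107/2 = 19426 - 107/2 = 38745/2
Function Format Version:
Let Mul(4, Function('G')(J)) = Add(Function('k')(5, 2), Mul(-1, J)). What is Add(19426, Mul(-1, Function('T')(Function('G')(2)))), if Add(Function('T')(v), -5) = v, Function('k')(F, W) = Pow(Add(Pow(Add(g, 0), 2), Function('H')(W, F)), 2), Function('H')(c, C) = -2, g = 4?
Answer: Rational(38745, 2) ≈ 19373.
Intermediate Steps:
Function('k')(F, W) = 196 (Function('k')(F, W) = Pow(Add(Pow(Add(4, 0), 2), -2), 2) = Pow(Add(Pow(4, 2), -2), 2) = Pow(Add(16, -2), 2) = Pow(14, 2) = 196)
Function('G')(J) = Add(49, Mul(Rational(-1, 4), J)) (Function('G')(J) = Mul(Rational(1, 4), Add(196, Mul(-1, J))) = Add(49, Mul(Rational(-1, 4), J)))
Function('T')(v) = Add(5, v)
Add(19426, Mul(-1, Function('T')(Function('G')(2)))) = Add(19426, Mul(-1, Add(5, Add(49, Mul(Rational(-1, 4), 2))))) = Add(19426, Mul(-1, Add(5, Add(49, Rational(-1, 2))))) = Add(19426, Mul(-1, Add(5, Rational(97, 2)))) = Add(19426, Mul(-1, Rational(107, 2))) = Add(19426, Rational(-107, 2)) = Rational(38745, 2)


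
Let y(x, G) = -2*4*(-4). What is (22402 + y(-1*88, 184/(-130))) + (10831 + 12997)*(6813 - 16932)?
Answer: -241093098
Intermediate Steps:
y(x, G) = 32 (y(x, G) = -8*(-4) = 32)
(22402 + y(-1*88, 184/(-130))) + (10831 + 12997)*(6813 - 16932) = (22402 + 32) + (10831 + 12997)*(6813 - 16932) = 22434 + 23828*(-10119) = 22434 - 241115532 = -241093098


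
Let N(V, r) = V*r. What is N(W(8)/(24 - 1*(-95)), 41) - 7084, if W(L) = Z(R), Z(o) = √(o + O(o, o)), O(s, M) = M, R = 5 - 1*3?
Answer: -842914/119 ≈ -7083.3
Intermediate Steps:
R = 2 (R = 5 - 3 = 2)
Z(o) = √2*√o (Z(o) = √(o + o) = √(2*o) = √2*√o)
W(L) = 2 (W(L) = √2*√2 = 2)
N(W(8)/(24 - 1*(-95)), 41) - 7084 = (2/(24 - 1*(-95)))*41 - 7084 = (2/(24 + 95))*41 - 7084 = (2/119)*41 - 7084 = 82/119 - 7084 = -842914/119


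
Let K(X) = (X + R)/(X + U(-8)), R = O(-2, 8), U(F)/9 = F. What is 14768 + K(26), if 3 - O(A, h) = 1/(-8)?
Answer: 5434391/368 ≈ 14767.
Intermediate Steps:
U(F) = 9*F
O(A, h) = 25/8 (O(A, h) = 3 - 1/(-8) = 3 - 1*(-1/8) = 3 + 1/8 = 25/8)
R = 25/8 ≈ 3.1250
K(X) = (25/8 + X)/(-72 + X) (K(X) = (X + 25/8)/(X + 9*(-8)) = (25/8 + X)/(X - 72) = (25/8 + X)/(-72 + X))
14768 + K(26) = 14768 + (25/8 + 26)/(-72 + 26) = 14768 + (233/8)/(-46) = 14768 - 1/46*233/8 = 14768 - 233/368 = 5434391/368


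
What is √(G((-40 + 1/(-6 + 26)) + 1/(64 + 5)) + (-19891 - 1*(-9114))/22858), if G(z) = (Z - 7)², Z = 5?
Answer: √1843611990/22858 ≈ 1.8784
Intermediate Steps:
G(z) = 4 (G(z) = (5 - 7)² = (-2)² = 4)
√(G((-40 + 1/(-6 + 26)) + 1/(64 + 5)) + (-19891 - 1*(-9114))/22858) = √(4 + (-19891 - 1*(-9114))/22858) = √(4 + (-19891 + 9114)*(1/22858)) = √(4 - 10777*1/22858) = √(4 - 10777/22858) = √(80655/22858) = √1843611990/22858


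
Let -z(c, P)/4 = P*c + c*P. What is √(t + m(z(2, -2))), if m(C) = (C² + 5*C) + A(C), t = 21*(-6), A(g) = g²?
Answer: √2082 ≈ 45.629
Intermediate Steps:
z(c, P) = -8*P*c (z(c, P) = -4*(P*c + c*P) = -4*(P*c + P*c) = -8*P*c)
t = -126
m(C) = 2*C² + 5*C (m(C) = (C² + 5*C) + C² = 2*C² + 5*C)
√(t + m(z(2, -2))) = √(-126 + (-8*(-2)*2)*(5 + 2*(-8*(-2)*2))) = √(-126 + 32*(5 + 2*32)) = √(-126 + 32*(5 + 64)) = √(-126 + 32*69) = √(-126 + 2208) = √2082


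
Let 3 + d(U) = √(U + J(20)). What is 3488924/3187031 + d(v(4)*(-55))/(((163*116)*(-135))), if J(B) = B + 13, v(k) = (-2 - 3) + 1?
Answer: 2968589061671/2711717196660 - √253/2552580 ≈ 1.0947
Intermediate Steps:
v(k) = -4 (v(k) = -5 + 1 = -4)
J(B) = 13 + B
d(U) = -3 + √(33 + U) (d(U) = -3 + √(U + (13 + 20)) = -3 + √(U + 33) = -3 + √(33 + U))
3488924/3187031 + d(v(4)*(-55))/(((163*116)*(-135))) = 3488924/3187031 + (-3 + √(33 - 4*(-55)))/(((163*116)*(-135))) = 3488924*(1/3187031) + (-3 + √(33 + 220))/((18908*(-135))) = 3488924/3187031 + (-3 + √253)/(-2552580) = 3488924/3187031 + (-3 + √253)*(-1/2552580) = 3488924/3187031 + (1/850860 - √253/2552580) = 2968589061671/2711717196660 - √253/2552580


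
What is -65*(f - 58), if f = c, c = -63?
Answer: 7865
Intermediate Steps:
f = -63
-65*(f - 58) = -65*(-63 - 58) = -65*(-121) = 7865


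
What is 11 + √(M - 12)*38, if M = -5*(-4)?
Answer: 11 + 76*√2 ≈ 118.48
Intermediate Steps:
M = 20
11 + √(M - 12)*38 = 11 + √(20 - 12)*38 = 11 + √8*38 = 11 + (2*√2)*38 = 11 + 76*√2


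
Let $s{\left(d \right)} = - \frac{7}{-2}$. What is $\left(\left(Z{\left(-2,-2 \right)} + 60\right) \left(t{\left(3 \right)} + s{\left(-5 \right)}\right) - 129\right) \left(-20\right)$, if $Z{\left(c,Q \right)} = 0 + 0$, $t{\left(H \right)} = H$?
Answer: $-5220$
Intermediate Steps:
$Z{\left(c,Q \right)} = 0$
$s{\left(d \right)} = \frac{7}{2}$ ($s{\left(d \right)} = \left(-7\right) \left(- \frac{1}{2}\right) = \frac{7}{2}$)
$\left(\left(Z{\left(-2,-2 \right)} + 60\right) \left(t{\left(3 \right)} + s{\left(-5 \right)}\right) - 129\right) \left(-20\right) = \left(\left(0 + 60\right) \left(3 + \frac{7}{2}\right) - 129\right) \left(-20\right) = \left(60 \cdot \frac{13}{2} - 129\right) \left(-20\right) = \left(390 - 129\right) \left(-20\right) = 261 \left(-20\right) = -5220$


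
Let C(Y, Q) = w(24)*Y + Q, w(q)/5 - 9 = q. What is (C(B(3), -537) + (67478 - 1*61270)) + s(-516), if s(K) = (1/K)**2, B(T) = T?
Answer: 1641734497/266256 ≈ 6166.0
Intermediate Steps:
w(q) = 45 + 5*q
C(Y, Q) = Q + 165*Y (C(Y, Q) = (45 + 5*24)*Y + Q = (45 + 120)*Y + Q = 165*Y + Q = Q + 165*Y)
s(K) = K**(-2)
(C(B(3), -537) + (67478 - 1*61270)) + s(-516) = ((-537 + 165*3) + (67478 - 1*61270)) + (-516)**(-2) = ((-537 + 495) + (67478 - 61270)) + 1/266256 = (-42 + 6208) + 1/266256 = 6166 + 1/266256 = 1641734497/266256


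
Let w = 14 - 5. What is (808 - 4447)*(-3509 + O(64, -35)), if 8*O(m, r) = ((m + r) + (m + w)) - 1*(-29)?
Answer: 101677299/8 ≈ 1.2710e+7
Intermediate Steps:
w = 9
O(m, r) = 19/4 + m/4 + r/8 (O(m, r) = (((m + r) + (m + 9)) - 1*(-29))/8 = (((m + r) + (9 + m)) + 29)/8 = ((9 + r + 2*m) + 29)/8 = (38 + r + 2*m)/8 = 19/4 + m/4 + r/8)
(808 - 4447)*(-3509 + O(64, -35)) = (808 - 4447)*(-3509 + (19/4 + (¼)*64 + (⅛)*(-35))) = -3639*(-3509 + (19/4 + 16 - 35/8)) = -3639*(-3509 + 131/8) = -3639*(-27941/8) = 101677299/8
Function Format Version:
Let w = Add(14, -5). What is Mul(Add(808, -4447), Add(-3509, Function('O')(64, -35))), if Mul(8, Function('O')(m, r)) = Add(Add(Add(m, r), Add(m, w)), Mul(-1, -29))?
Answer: Rational(101677299, 8) ≈ 1.2710e+7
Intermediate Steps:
w = 9
Function('O')(m, r) = Add(Rational(19, 4), Mul(Rational(1, 4), m), Mul(Rational(1, 8), r)) (Function('O')(m, r) = Mul(Rational(1, 8), Add(Add(Add(m, r), Add(m, 9)), Mul(-1, -29))) = Mul(Rational(1, 8), Add(Add(Add(m, r), Add(9, m)), 29)) = Mul(Rational(1, 8), Add(Add(9, r, Mul(2, m)), 29)) = Mul(Rational(1, 8), Add(38, r, Mul(2, m))) = Add(Rational(19, 4), Mul(Rational(1, 4), m), Mul(Rational(1, 8), r)))
Mul(Add(808, -4447), Add(-3509, Function('O')(64, -35))) = Mul(Add(808, -4447), Add(-3509, Add(Rational(19, 4), Mul(Rational(1, 4), 64), Mul(Rational(1, 8), -35)))) = Mul(-3639, Add(-3509, Add(Rational(19, 4), 16, Rational(-35, 8)))) = Mul(-3639, Add(-3509, Rational(131, 8))) = Mul(-3639, Rational(-27941, 8)) = Rational(101677299, 8)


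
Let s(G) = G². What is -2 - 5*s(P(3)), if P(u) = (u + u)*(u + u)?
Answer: -6482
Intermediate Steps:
P(u) = 4*u² (P(u) = (2*u)*(2*u) = 4*u²)
-2 - 5*s(P(3)) = -2 - 5*(4*3²)² = -2 - 5*(4*9)² = -2 - 5*36² = -2 - 5*1296 = -2 - 6480 = -6482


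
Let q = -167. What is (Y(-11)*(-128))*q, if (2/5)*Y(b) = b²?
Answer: 6466240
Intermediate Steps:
Y(b) = 5*b²/2
(Y(-11)*(-128))*q = (((5/2)*(-11)²)*(-128))*(-167) = (((5/2)*121)*(-128))*(-167) = ((605/2)*(-128))*(-167) = -38720*(-167) = 6466240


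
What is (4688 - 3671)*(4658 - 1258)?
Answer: 3457800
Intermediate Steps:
(4688 - 3671)*(4658 - 1258) = 1017*3400 = 3457800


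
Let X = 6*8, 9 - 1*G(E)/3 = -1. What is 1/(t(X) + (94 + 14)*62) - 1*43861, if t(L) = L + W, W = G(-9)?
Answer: -297114413/6774 ≈ -43861.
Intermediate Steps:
G(E) = 30 (G(E) = 27 - 3*(-1) = 27 + 3 = 30)
X = 48
W = 30
t(L) = 30 + L (t(L) = L + 30 = 30 + L)
1/(t(X) + (94 + 14)*62) - 1*43861 = 1/((30 + 48) + (94 + 14)*62) - 1*43861 = 1/(78 + 108*62) - 43861 = 1/(78 + 6696) - 43861 = 1/6774 - 43861 = -297114413/6774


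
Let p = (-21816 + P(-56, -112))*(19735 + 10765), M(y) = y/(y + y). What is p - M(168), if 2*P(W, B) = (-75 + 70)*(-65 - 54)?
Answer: -1312628501/2 ≈ -6.5631e+8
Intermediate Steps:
P(W, B) = 595/2 (P(W, B) = ((-75 + 70)*(-65 - 54))/2 = (-5*(-119))/2 = (½)*595 = 595/2)
M(y) = ½ (M(y) = y/((2*y)) = (1/(2*y))*y = ½)
p = -656314250 (p = (-21816 + 595/2)*(19735 + 10765) = -43037/2*30500 = -656314250)
p - M(168) = -656314250 - 1*½ = -656314250 - ½ = -1312628501/2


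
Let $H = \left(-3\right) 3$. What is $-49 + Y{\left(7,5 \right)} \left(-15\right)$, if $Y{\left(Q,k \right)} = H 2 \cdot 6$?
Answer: $1571$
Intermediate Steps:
$H = -9$
$Y{\left(Q,k \right)} = -108$ ($Y{\left(Q,k \right)} = \left(-9\right) 2 \cdot 6 = \left(-18\right) 6 = -108$)
$-49 + Y{\left(7,5 \right)} \left(-15\right) = -49 - -1620 = -49 + 1620 = 1571$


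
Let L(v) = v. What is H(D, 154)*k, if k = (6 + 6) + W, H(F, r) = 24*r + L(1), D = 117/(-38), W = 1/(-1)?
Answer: 40667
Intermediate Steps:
W = -1 (W = 1*(-1) = -1)
D = -117/38 (D = 117*(-1/38) = -117/38 ≈ -3.0789)
H(F, r) = 1 + 24*r (H(F, r) = 24*r + 1 = 1 + 24*r)
k = 11 (k = (6 + 6) - 1 = 12 - 1 = 11)
H(D, 154)*k = (1 + 24*154)*11 = (1 + 3696)*11 = 3697*11 = 40667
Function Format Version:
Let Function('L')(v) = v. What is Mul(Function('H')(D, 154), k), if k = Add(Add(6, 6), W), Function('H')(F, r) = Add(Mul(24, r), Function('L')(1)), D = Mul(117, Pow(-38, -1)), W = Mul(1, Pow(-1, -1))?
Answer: 40667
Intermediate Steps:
W = -1 (W = Mul(1, -1) = -1)
D = Rational(-117, 38) (D = Mul(117, Rational(-1, 38)) = Rational(-117, 38) ≈ -3.0789)
Function('H')(F, r) = Add(1, Mul(24, r)) (Function('H')(F, r) = Add(Mul(24, r), 1) = Add(1, Mul(24, r)))
k = 11 (k = Add(Add(6, 6), -1) = Add(12, -1) = 11)
Mul(Function('H')(D, 154), k) = Mul(Add(1, Mul(24, 154)), 11) = Mul(Add(1, 3696), 11) = Mul(3697, 11) = 40667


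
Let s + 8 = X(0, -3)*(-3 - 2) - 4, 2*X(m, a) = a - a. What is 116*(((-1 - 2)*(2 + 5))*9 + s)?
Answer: -23316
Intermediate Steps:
X(m, a) = 0 (X(m, a) = (a - a)/2 = (1/2)*0 = 0)
s = -12 (s = -8 + (0*(-3 - 2) - 4) = -8 + (0*(-5) - 4) = -8 + (0 - 4) = -8 - 4 = -12)
116*(((-1 - 2)*(2 + 5))*9 + s) = 116*(((-1 - 2)*(2 + 5))*9 - 12) = 116*(-3*7*9 - 12) = 116*(-21*9 - 12) = 116*(-189 - 12) = 116*(-201) = -23316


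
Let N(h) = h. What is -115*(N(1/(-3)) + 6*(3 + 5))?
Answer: -16445/3 ≈ -5481.7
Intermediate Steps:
-115*(N(1/(-3)) + 6*(3 + 5)) = -115*(1/(-3) + 6*(3 + 5)) = -115*(-1/3 + 6*8) = -115*(-1/3 + 48) = -115*143/3 = -16445/3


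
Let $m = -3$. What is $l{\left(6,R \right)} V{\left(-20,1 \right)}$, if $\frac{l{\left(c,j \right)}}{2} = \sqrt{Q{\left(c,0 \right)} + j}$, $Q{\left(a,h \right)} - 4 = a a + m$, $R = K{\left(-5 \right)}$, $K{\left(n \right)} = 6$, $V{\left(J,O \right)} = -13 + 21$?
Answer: $16 \sqrt{43} \approx 104.92$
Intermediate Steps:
$V{\left(J,O \right)} = 8$
$R = 6$
$Q{\left(a,h \right)} = 1 + a^{2}$ ($Q{\left(a,h \right)} = 4 + \left(a a - 3\right) = 4 + \left(a^{2} - 3\right) = 4 + \left(-3 + a^{2}\right) = 1 + a^{2}$)
$l{\left(c,j \right)} = 2 \sqrt{1 + j + c^{2}}$ ($l{\left(c,j \right)} = 2 \sqrt{\left(1 + c^{2}\right) + j} = 2 \sqrt{1 + j + c^{2}}$)
$l{\left(6,R \right)} V{\left(-20,1 \right)} = 2 \sqrt{1 + 6 + 6^{2}} \cdot 8 = 2 \sqrt{1 + 6 + 36} \cdot 8 = 2 \sqrt{43} \cdot 8 = 16 \sqrt{43}$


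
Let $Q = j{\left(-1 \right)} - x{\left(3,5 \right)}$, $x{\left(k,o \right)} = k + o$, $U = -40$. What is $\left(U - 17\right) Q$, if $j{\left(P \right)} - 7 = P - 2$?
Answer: $228$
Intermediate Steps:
$j{\left(P \right)} = 5 + P$ ($j{\left(P \right)} = 7 + \left(P - 2\right) = 7 + \left(-2 + P\right) = 5 + P$)
$Q = -4$ ($Q = \left(5 - 1\right) - \left(3 + 5\right) = 4 - 8 = -4$)
$\left(U - 17\right) Q = \left(-40 - 17\right) \left(-4\right) = \left(-57\right) \left(-4\right) = 228$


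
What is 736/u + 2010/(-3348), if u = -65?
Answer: -432463/36270 ≈ -11.923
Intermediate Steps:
736/u + 2010/(-3348) = 736/(-65) + 2010/(-3348) = 736*(-1/65) + 2010*(-1/3348) = -736/65 - 335/558 = -432463/36270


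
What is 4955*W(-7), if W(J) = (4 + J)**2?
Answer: 44595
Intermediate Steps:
4955*W(-7) = 4955*(4 - 7)**2 = 4955*(-3)**2 = 4955*9 = 44595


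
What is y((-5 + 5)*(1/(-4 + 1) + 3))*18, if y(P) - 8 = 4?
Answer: 216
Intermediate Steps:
y(P) = 12 (y(P) = 8 + 4 = 12)
y((-5 + 5)*(1/(-4 + 1) + 3))*18 = 12*18 = 216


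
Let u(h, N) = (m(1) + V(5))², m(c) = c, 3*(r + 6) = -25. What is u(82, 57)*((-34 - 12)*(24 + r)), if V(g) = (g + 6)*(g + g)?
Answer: -5478738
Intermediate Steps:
r = -43/3 (r = -6 + (⅓)*(-25) = -6 - 25/3 = -43/3 ≈ -14.333)
V(g) = 2*g*(6 + g) (V(g) = (6 + g)*(2*g) = 2*g*(6 + g))
u(h, N) = 12321 (u(h, N) = (1 + 2*5*(6 + 5))² = (1 + 2*5*11)² = (1 + 110)² = 111² = 12321)
u(82, 57)*((-34 - 12)*(24 + r)) = 12321*((-34 - 12)*(24 - 43/3)) = 12321*(-46*29/3) = 12321*(-1334/3) = -5478738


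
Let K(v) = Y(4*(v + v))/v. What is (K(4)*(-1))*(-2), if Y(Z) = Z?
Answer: 16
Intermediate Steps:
K(v) = 8 (K(v) = (4*(v + v))/v = (4*(2*v))/v = (8*v)/v = 8)
(K(4)*(-1))*(-2) = (8*(-1))*(-2) = -8*(-2) = 16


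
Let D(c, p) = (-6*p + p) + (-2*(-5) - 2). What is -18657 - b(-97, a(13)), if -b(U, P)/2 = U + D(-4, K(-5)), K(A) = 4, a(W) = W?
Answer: -18875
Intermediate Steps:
D(c, p) = 8 - 5*p (D(c, p) = -5*p + (10 - 2) = -5*p + 8 = 8 - 5*p)
b(U, P) = 24 - 2*U (b(U, P) = -2*(U + (8 - 5*4)) = -2*(U + (8 - 20)) = -2*(U - 12) = -2*(-12 + U) = 24 - 2*U)
-18657 - b(-97, a(13)) = -18657 - (24 - 2*(-97)) = -18657 - (24 + 194) = -18657 - 1*218 = -18657 - 218 = -18875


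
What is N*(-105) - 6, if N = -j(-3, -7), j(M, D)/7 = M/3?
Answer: -741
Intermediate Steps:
j(M, D) = 7*M/3 (j(M, D) = 7*(M/3) = 7*M/3)
N = 7 (N = -7*(-3)/3 = -1*(-7) = 7)
N*(-105) - 6 = 7*(-105) - 6 = -735 - 6 = -741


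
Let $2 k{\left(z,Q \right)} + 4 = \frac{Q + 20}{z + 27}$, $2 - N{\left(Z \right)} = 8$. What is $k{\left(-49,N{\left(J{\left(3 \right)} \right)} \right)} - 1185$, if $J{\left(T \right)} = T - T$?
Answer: $- \frac{26121}{22} \approx -1187.3$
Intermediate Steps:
$J{\left(T \right)} = 0$
$N{\left(Z \right)} = -6$ ($N{\left(Z \right)} = 2 - 8 = -6$)
$k{\left(z,Q \right)} = -2 + \frac{20 + Q}{2 \left(27 + z\right)}$ ($k{\left(z,Q \right)} = -2 + \frac{\left(Q + 20\right) \frac{1}{z + 27}}{2} = -2 + \frac{\left(20 + Q\right) \frac{1}{27 + z}}{2} = -2 + \frac{\frac{1}{27 + z} \left(20 + Q\right)}{2} = -2 + \frac{20 + Q}{2 \left(27 + z\right)}$)
$k{\left(-49,N{\left(J{\left(3 \right)} \right)} \right)} - 1185 = \frac{-88 - 6 - -196}{2 \left(27 - 49\right)} - 1185 = \frac{-88 - 6 + 196}{2 \left(-22\right)} - 1185 = \frac{1}{2} \left(- \frac{1}{22}\right) 102 - 1185 = - \frac{51}{22} - 1185 = - \frac{26121}{22}$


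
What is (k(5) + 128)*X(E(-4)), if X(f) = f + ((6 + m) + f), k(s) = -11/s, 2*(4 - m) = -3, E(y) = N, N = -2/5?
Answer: 67303/50 ≈ 1346.1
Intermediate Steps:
N = -⅖ (N = -2*⅕ = -⅖ ≈ -0.40000)
E(y) = -⅖
m = 11/2 (m = 4 - ½*(-3) = 4 + 3/2 = 11/2 ≈ 5.5000)
X(f) = 23/2 + 2*f (X(f) = f + ((6 + 11/2) + f) = f + (23/2 + f) = 23/2 + 2*f)
(k(5) + 128)*X(E(-4)) = (-11/5 + 128)*(23/2 + 2*(-⅖)) = (-11*⅕ + 128)*(23/2 - ⅘) = (-11/5 + 128)*(107/10) = (629/5)*(107/10) = 67303/50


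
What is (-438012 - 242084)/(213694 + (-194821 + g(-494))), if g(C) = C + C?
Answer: -680096/17885 ≈ -38.026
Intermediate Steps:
g(C) = 2*C
(-438012 - 242084)/(213694 + (-194821 + g(-494))) = (-438012 - 242084)/(213694 + (-194821 + 2*(-494))) = -680096/(213694 + (-194821 - 988)) = -680096/(213694 - 195809) = -680096/17885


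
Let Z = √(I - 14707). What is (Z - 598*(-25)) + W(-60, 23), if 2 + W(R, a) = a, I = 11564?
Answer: 14971 + I*√3143 ≈ 14971.0 + 56.062*I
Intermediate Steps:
W(R, a) = -2 + a
Z = I*√3143 (Z = √(11564 - 14707) = √(-3143) = I*√3143 ≈ 56.062*I)
(Z - 598*(-25)) + W(-60, 23) = (I*√3143 - 598*(-25)) + (-2 + 23) = (I*√3143 + 14950) + 21 = (14950 + I*√3143) + 21 = 14971 + I*√3143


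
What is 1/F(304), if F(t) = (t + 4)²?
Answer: 1/94864 ≈ 1.0541e-5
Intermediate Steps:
F(t) = (4 + t)²
1/F(304) = 1/((4 + 304)²) = 1/(308²) = 1/94864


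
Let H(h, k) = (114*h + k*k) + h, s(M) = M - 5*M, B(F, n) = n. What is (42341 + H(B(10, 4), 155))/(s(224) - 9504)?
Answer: -33413/5200 ≈ -6.4256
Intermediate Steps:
s(M) = -4*M
H(h, k) = k² + 115*h (H(h, k) = (114*h + k²) + h = (k² + 114*h) + h = k² + 115*h)
(42341 + H(B(10, 4), 155))/(s(224) - 9504) = (42341 + (155² + 115*4))/(-4*224 - 9504) = (42341 + (24025 + 460))/(-896 - 9504) = (42341 + 24485)/(-10400) = 66826*(-1/10400) = -33413/5200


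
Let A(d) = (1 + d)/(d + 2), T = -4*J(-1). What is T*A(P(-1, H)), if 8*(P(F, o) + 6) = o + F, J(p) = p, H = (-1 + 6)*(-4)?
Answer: 244/53 ≈ 4.6038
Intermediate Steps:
H = -20 (H = 5*(-4) = -20)
P(F, o) = -6 + F/8 + o/8 (P(F, o) = -6 + (o + F)/8 = -6 + (F + o)/8 = -6 + (F/8 + o/8) = -6 + F/8 + o/8)
T = 4 (T = -4*(-1) = 4)
A(d) = (1 + d)/(2 + d)
T*A(P(-1, H)) = 4*((1 + (-6 + (⅛)*(-1) + (⅛)*(-20)))/(2 + (-6 + (⅛)*(-1) + (⅛)*(-20)))) = 4*((1 + (-6 - ⅛ - 5/2))/(2 + (-6 - ⅛ - 5/2))) = 4*((1 - 69/8)/(2 - 69/8)) = 4*(-61/8/(-53/8)) = 4*(-8/53*(-61/8)) = 4*(61/53) = 244/53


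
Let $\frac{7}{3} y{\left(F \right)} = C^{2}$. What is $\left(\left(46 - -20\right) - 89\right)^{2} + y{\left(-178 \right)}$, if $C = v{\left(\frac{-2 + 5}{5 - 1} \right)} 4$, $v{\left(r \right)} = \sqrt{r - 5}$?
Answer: $\frac{3499}{7} \approx 499.86$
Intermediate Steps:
$v{\left(r \right)} = \sqrt{-5 + r}$
$C = 2 i \sqrt{17}$ ($C = \sqrt{-5 + \frac{-2 + 5}{5 - 1}} \cdot 4 = \sqrt{-5 + \frac{3}{4}} \cdot 4 = \sqrt{- \frac{17}{4}} \cdot 4 = \frac{i \sqrt{17}}{2} \cdot 4 = 2 i \sqrt{17} \approx 8.2462 i$)
$y{\left(F \right)} = - \frac{204}{7}$ ($y{\left(F \right)} = \frac{3 \left(2 i \sqrt{17}\right)^{2}}{7} = \frac{3}{7} \left(-68\right) = - \frac{204}{7}$)
$\left(\left(46 - -20\right) - 89\right)^{2} + y{\left(-178 \right)} = \left(\left(46 - -20\right) - 89\right)^{2} - \frac{204}{7} = \left(\left(46 + 20\right) - 89\right)^{2} - \frac{204}{7} = \left(66 - 89\right)^{2} - \frac{204}{7} = \left(-23\right)^{2} - \frac{204}{7} = 529 - \frac{204}{7} = \frac{3499}{7}$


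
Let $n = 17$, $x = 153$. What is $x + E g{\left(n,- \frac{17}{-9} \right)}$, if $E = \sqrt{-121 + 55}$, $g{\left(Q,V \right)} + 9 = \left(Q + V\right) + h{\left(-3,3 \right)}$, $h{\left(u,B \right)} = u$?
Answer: $153 + \frac{62 i \sqrt{66}}{9} \approx 153.0 + 55.966 i$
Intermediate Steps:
$g{\left(Q,V \right)} = -12 + Q + V$ ($g{\left(Q,V \right)} = -9 - \left(3 - Q - V\right) = -9 + \left(-3 + Q + V\right) = -12 + Q + V$)
$E = i \sqrt{66}$ ($E = \sqrt{-66} = i \sqrt{66} \approx 8.124 i$)
$x + E g{\left(n,- \frac{17}{-9} \right)} = 153 + i \sqrt{66} \left(-12 + 17 - \frac{17}{-9}\right) = 153 + i \sqrt{66} \left(-12 + 17 - - \frac{17}{9}\right) = 153 + i \sqrt{66} \left(-12 + 17 + \frac{17}{9}\right) = 153 + i \sqrt{66} \cdot \frac{62}{9} = 153 + \frac{62 i \sqrt{66}}{9}$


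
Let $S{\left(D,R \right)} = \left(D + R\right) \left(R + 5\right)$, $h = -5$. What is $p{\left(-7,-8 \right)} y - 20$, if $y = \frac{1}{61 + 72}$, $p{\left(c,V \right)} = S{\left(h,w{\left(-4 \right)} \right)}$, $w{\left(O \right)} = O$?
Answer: $- \frac{2669}{133} \approx -20.068$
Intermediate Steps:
$S{\left(D,R \right)} = \left(5 + R\right) \left(D + R\right)$ ($S{\left(D,R \right)} = \left(D + R\right) \left(5 + R\right) = \left(5 + R\right) \left(D + R\right)$)
$p{\left(c,V \right)} = -9$ ($p{\left(c,V \right)} = \left(-4\right)^{2} + 5 \left(-5\right) + 5 \left(-4\right) - -20 = 16 - 25 - 20 + 20 = -9$)
$y = \frac{1}{133} \approx 0.0075188$
$p{\left(-7,-8 \right)} y - 20 = \left(-9\right) \frac{1}{133} - 20 = - \frac{9}{133} - 20 = - \frac{2669}{133}$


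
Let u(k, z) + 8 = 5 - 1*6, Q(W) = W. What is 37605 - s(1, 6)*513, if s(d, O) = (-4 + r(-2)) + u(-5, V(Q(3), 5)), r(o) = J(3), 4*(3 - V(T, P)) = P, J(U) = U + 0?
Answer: 42735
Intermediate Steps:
J(U) = U
V(T, P) = 3 - P/4
u(k, z) = -9 (u(k, z) = -8 + (5 - 1*6) = -8 + (5 - 6) = -8 - 1 = -9)
r(o) = 3
s(d, O) = -10 (s(d, O) = (-4 + 3) - 9 = -1 - 9 = -10)
37605 - s(1, 6)*513 = 37605 - (-10)*513 = 37605 - 1*(-5130) = 37605 + 5130 = 42735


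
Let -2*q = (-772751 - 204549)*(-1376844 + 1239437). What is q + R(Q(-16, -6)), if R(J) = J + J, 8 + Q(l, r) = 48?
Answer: -67143930470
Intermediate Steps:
Q(l, r) = 40 (Q(l, r) = -8 + 48 = 40)
R(J) = 2*J
q = -67143930550 (q = -(-772751 - 204549)*(-1376844 + 1239437)/2 = -(-488650)*(-137407) = -½*134287861100 = -67143930550)
q + R(Q(-16, -6)) = -67143930550 + 2*40 = -67143930550 + 80 = -67143930470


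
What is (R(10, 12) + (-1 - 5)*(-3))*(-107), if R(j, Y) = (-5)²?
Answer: -4601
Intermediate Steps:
R(j, Y) = 25
(R(10, 12) + (-1 - 5)*(-3))*(-107) = (25 + (-1 - 5)*(-3))*(-107) = (25 - 6*(-3))*(-107) = (25 + 18)*(-107) = 43*(-107) = -4601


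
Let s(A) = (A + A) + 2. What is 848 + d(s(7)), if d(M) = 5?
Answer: 853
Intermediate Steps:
s(A) = 2 + 2*A (s(A) = 2*A + 2 = 2 + 2*A)
848 + d(s(7)) = 848 + 5 = 853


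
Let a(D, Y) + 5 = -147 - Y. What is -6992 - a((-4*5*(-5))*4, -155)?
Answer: -6995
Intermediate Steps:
a(D, Y) = -152 - Y (a(D, Y) = -5 + (-147 - Y) = -152 - Y)
-6992 - a((-4*5*(-5))*4, -155) = -6992 - (-152 - 1*(-155)) = -6992 - (-152 + 155) = -6992 - 1*3 = -6992 - 3 = -6995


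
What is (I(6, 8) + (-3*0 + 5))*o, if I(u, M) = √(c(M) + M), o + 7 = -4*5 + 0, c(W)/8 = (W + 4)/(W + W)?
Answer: -135 - 27*√14 ≈ -236.02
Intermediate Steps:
c(W) = 4*(4 + W)/W (c(W) = 8*((W + 4)/(W + W)) = 8*((4 + W)/((2*W))) = 8*((4 + W)*(1/(2*W))) = 8*((4 + W)/(2*W)) = 4*(4 + W)/W)
o = -27 (o = -7 + (-4*5 + 0) = -7 + (-20 + 0) = -7 - 20 = -27)
I(u, M) = √(4 + M + 16/M) (I(u, M) = √((4 + 16/M) + M) = √(4 + M + 16/M))
(I(6, 8) + (-3*0 + 5))*o = (√(4 + 8 + 16/8) + (-3*0 + 5))*(-27) = (√(4 + 8 + 16*(⅛)) + (0 + 5))*(-27) = (√(4 + 8 + 2) + 5)*(-27) = (√14 + 5)*(-27) = (5 + √14)*(-27) = -135 - 27*√14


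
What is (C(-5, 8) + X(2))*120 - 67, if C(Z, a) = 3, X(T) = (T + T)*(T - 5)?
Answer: -1147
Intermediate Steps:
X(T) = 2*T*(-5 + T) (X(T) = (2*T)*(-5 + T) = 2*T*(-5 + T))
(C(-5, 8) + X(2))*120 - 67 = (3 + 2*2*(-5 + 2))*120 - 67 = (3 + 2*2*(-3))*120 - 67 = (3 - 12)*120 - 67 = -9*120 - 67 = -1080 - 67 = -1147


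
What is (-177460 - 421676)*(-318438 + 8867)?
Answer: 185475130656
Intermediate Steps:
(-177460 - 421676)*(-318438 + 8867) = -599136*(-309571) = 185475130656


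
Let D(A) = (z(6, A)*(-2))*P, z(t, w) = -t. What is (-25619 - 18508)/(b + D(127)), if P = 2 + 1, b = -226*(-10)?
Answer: -44127/2296 ≈ -19.219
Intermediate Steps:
b = 2260
P = 3
D(A) = 36 (D(A) = (-1*6*(-2))*3 = -6*(-2)*3 = 12*3 = 36)
(-25619 - 18508)/(b + D(127)) = (-25619 - 18508)/(2260 + 36) = -44127/2296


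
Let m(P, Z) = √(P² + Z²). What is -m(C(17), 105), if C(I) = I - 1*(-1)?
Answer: -3*√1261 ≈ -106.53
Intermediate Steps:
C(I) = 1 + I (C(I) = I + 1 = 1 + I)
-m(C(17), 105) = -√((1 + 17)² + 105²) = -√(18² + 11025) = -√(324 + 11025) = -√11349 = -3*√1261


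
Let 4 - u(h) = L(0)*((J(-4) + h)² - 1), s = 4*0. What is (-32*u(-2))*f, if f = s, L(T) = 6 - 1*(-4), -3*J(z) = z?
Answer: 0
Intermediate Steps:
J(z) = -z/3
L(T) = 10 (L(T) = 6 + 4 = 10)
s = 0
f = 0
u(h) = 14 - 10*(4/3 + h)² (u(h) = 4 - 10*((-⅓*(-4) + h)² - 1) = 4 - 10*((4/3 + h)² - 1) = 4 - 10*(-1 + (4/3 + h)²) = 4 - (-10 + 10*(4/3 + h)²) = 4 + (10 - 10*(4/3 + h)²) = 14 - 10*(4/3 + h)²)
(-32*u(-2))*f = -32*(14 - 10*(4 + 3*(-2))²/9)*0 = -32*(14 - 10*(4 - 6)²/9)*0 = -32*(14 - 10/9*(-2)²)*0 = -32*(14 - 10/9*4)*0 = -32*(14 - 40/9)*0 = -32*86/9*0 = -2752/9*0 = 0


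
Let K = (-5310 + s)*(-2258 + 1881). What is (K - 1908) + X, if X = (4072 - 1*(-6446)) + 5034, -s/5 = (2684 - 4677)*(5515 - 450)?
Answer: -19026201811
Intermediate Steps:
s = 50472725 (s = -5*(2684 - 4677)*(5515 - 450) = -(-9965)*5065 = -5*(-10094545) = 50472725)
K = -19026215455 (K = (-5310 + 50472725)*(-2258 + 1881) = 50467415*(-377) = -19026215455)
X = 15552 (X = (4072 + 6446) + 5034 = 10518 + 5034 = 15552)
(K - 1908) + X = (-19026215455 - 1908) + 15552 = -19026217363 + 15552 = -19026201811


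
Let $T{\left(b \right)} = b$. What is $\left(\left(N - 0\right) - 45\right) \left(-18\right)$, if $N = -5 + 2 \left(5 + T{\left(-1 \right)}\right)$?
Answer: $756$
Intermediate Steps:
$N = 3$ ($N = -5 + 2 \left(5 - 1\right) = -5 + 2 \cdot 4 = -5 + 8 = 3$)
$\left(\left(N - 0\right) - 45\right) \left(-18\right) = \left(\left(3 - 0\right) - 45\right) \left(-18\right) = \left(\left(3 + \left(-7 + 7\right)\right) - 45\right) \left(-18\right) = \left(\left(3 + 0\right) - 45\right) \left(-18\right) = \left(3 - 45\right) \left(-18\right) = \left(-42\right) \left(-18\right) = 756$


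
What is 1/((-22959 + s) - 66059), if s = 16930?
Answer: -1/72088 ≈ -1.3872e-5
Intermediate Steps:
1/((-22959 + s) - 66059) = 1/((-22959 + 16930) - 66059) = 1/(-6029 - 66059) = 1/(-72088) = -1/72088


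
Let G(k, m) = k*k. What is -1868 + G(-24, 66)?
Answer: -1292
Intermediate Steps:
G(k, m) = k**2
-1868 + G(-24, 66) = -1868 + (-24)**2 = -1868 + 576 = -1292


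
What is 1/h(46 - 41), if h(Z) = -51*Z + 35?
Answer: -1/220 ≈ -0.0045455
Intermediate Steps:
h(Z) = 35 - 51*Z
1/h(46 - 41) = 1/(35 - 51*(46 - 41)) = 1/(35 - 51*5) = 1/(35 - 255) = 1/(-220) = -1/220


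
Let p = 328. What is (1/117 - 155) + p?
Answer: 20242/117 ≈ 173.01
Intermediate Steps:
(1/117 - 155) + p = (1/117 - 155) + 328 = -18134/117 + 328 = 20242/117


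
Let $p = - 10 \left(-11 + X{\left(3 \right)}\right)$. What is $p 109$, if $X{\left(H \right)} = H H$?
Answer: $2180$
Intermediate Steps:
$X{\left(H \right)} = H^{2}$
$p = 20$ ($p = - 10 \left(-11 + 3^{2}\right) = - 10 \left(-11 + 9\right) = \left(-10\right) \left(-2\right) = 20$)
$p 109 = 20 \cdot 109 = 2180$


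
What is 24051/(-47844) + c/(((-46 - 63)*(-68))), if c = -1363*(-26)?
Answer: 126435805/29551644 ≈ 4.2785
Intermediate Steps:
c = 35438
24051/(-47844) + c/(((-46 - 63)*(-68))) = 24051/(-47844) + 35438/(((-46 - 63)*(-68))) = 24051*(-1/47844) + 35438/((-109*(-68))) = -8017/15948 + 35438/7412 = -8017/15948 + 35438*(1/7412) = -8017/15948 + 17719/3706 = 126435805/29551644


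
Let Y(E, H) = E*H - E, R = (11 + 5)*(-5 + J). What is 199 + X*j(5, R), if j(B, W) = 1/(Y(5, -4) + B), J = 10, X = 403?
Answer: 3577/20 ≈ 178.85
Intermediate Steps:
R = 80 (R = (11 + 5)*(-5 + 10) = 16*5 = 80)
Y(E, H) = -E + E*H
j(B, W) = 1/(-25 + B) (j(B, W) = 1/(5*(-1 - 4) + B) = 1/(5*(-5) + B) = 1/(-25 + B))
199 + X*j(5, R) = 199 + 403/(-25 + 5) = 199 + 403/(-20) = 199 + 403*(-1/20) = 199 - 403/20 = 3577/20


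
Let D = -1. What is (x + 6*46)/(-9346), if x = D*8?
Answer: -134/4673 ≈ -0.028675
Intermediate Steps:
x = -8 (x = -1*8 = -8)
(x + 6*46)/(-9346) = (-8 + 6*46)/(-9346) = (-8 + 276)*(-1/9346) = 268*(-1/9346) = -134/4673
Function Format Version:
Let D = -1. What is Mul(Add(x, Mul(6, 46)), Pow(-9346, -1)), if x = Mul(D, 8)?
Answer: Rational(-134, 4673) ≈ -0.028675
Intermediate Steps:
x = -8 (x = Mul(-1, 8) = -8)
Mul(Add(x, Mul(6, 46)), Pow(-9346, -1)) = Mul(Add(-8, Mul(6, 46)), Pow(-9346, -1)) = Mul(Add(-8, 276), Rational(-1, 9346)) = Mul(268, Rational(-1, 9346)) = Rational(-134, 4673)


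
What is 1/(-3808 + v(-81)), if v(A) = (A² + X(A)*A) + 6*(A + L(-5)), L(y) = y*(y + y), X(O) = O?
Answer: 1/9128 ≈ 0.00010955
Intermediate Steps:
L(y) = 2*y² (L(y) = y*(2*y) = 2*y²)
v(A) = 300 + 2*A² + 6*A (v(A) = (A² + A*A) + 6*(A + 2*(-5)²) = (A² + A²) + 6*(A + 2*25) = 2*A² + 6*(A + 50) = 2*A² + 6*(50 + A) = 2*A² + (300 + 6*A) = 300 + 2*A² + 6*A)
1/(-3808 + v(-81)) = 1/(-3808 + (300 + 2*(-81)² + 6*(-81))) = 1/(-3808 + (300 + 2*6561 - 486)) = 1/(-3808 + (300 + 13122 - 486)) = 1/(-3808 + 12936) = 1/9128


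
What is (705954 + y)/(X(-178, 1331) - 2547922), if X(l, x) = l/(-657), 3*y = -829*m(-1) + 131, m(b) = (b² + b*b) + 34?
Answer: -457304631/1673984576 ≈ -0.27318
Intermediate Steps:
m(b) = 34 + 2*b² (m(b) = (b² + b²) + 34 = 2*b² + 34 = 34 + 2*b²)
y = -29713/3 (y = (-829*(34 + 2*(-1)²) + 131)/3 = (-829*(34 + 2*1) + 131)/3 = (-829*(34 + 2) + 131)/3 = (-829*36 + 131)/3 = (-29844 + 131)/3 = (⅓)*(-29713) = -29713/3 ≈ -9904.3)
X(l, x) = -l/657 (X(l, x) = l*(-1/657) = -l/657)
(705954 + y)/(X(-178, 1331) - 2547922) = (705954 - 29713/3)/(-1/657*(-178) - 2547922) = 2088149/(3*(178/657 - 2547922)) = 2088149/(3*(-1673984576/657)) = (2088149/3)*(-657/1673984576) = -457304631/1673984576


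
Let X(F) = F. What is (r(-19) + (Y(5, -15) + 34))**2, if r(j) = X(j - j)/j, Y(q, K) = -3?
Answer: 961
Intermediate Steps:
r(j) = 0 (r(j) = (j - j)/j = 0/j = 0)
(r(-19) + (Y(5, -15) + 34))**2 = (0 + (-3 + 34))**2 = (0 + 31)**2 = 31**2 = 961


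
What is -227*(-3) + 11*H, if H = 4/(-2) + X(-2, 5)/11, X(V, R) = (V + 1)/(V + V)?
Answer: 2637/4 ≈ 659.25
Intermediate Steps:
X(V, R) = (1 + V)/(2*V) (X(V, R) = (1 + V)/((2*V)) = (1 + V)*(1/(2*V)) = (1 + V)/(2*V))
H = -87/44 (H = 4/(-2) + ((1/2)*(1 - 2)/(-2))/11 = 4*(-1/2) + ((1/2)*(-1/2)*(-1))*(1/11) = -2 + (1/4)*(1/11) = -2 + 1/44 = -87/44 ≈ -1.9773)
-227*(-3) + 11*H = -227*(-3) + 11*(-87/44) = -227*(-3) - 87/4 = 681 - 87/4 = 2637/4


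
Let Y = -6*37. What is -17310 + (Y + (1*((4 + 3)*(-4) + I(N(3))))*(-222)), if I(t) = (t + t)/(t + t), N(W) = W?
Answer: -11538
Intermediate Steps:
Y = -222
I(t) = 1 (I(t) = (2*t)/((2*t)) = (2*t)*(1/(2*t)) = 1)
-17310 + (Y + (1*((4 + 3)*(-4) + I(N(3))))*(-222)) = -17310 + (-222 + (1*((4 + 3)*(-4) + 1))*(-222)) = -17310 + (-222 + (1*(7*(-4) + 1))*(-222)) = -17310 + (-222 + (1*(-28 + 1))*(-222)) = -17310 + (-222 + (1*(-27))*(-222)) = -17310 + (-222 - 27*(-222)) = -17310 + (-222 + 5994) = -17310 + 5772 = -11538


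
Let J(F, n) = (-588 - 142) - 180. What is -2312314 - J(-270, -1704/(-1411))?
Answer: -2311404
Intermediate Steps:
J(F, n) = -910 (J(F, n) = -730 - 180 = -910)
-2312314 - J(-270, -1704/(-1411)) = -2312314 - 1*(-910) = -2312314 + 910 = -2311404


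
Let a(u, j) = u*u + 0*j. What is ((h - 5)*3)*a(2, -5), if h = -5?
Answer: -120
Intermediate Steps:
a(u, j) = u² (a(u, j) = u² + 0 = u²)
((h - 5)*3)*a(2, -5) = ((-5 - 5)*3)*2² = -10*3*4 = -30*4 = -120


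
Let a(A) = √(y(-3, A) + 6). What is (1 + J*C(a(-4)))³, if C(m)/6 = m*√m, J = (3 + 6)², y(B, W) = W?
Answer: (1 + 486*2^(¾))³ ≈ 5.4805e+8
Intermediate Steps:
a(A) = √(6 + A) (a(A) = √(A + 6) = √(6 + A))
J = 81 (J = 9² = 81)
C(m) = 6*m^(3/2) (C(m) = 6*(m*√m) = 6*m^(3/2))
(1 + J*C(a(-4)))³ = (1 + 81*(6*(√(6 - 4))^(3/2)))³ = (1 + 81*(6*(√2)^(3/2)))³ = (1 + 81*(6*2^(¾)))³ = (1 + 486*2^(¾))³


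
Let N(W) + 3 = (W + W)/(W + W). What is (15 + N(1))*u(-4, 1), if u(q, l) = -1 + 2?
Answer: 13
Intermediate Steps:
u(q, l) = 1
N(W) = -2 (N(W) = -3 + (W + W)/(W + W) = -3 + (2*W)/((2*W)) = -3 + (2*W)*(1/(2*W)) = -3 + 1 = -2)
(15 + N(1))*u(-4, 1) = (15 - 2)*1 = 13*1 = 13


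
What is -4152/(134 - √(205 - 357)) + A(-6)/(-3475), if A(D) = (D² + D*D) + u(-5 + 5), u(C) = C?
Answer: -161223548/5243775 - 692*I*√38/1509 ≈ -30.746 - 2.8269*I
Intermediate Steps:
A(D) = 2*D² (A(D) = (D² + D*D) + (-5 + 5) = (D² + D²) + 0 = 2*D² + 0 = 2*D²)
-4152/(134 - √(205 - 357)) + A(-6)/(-3475) = -4152/(134 - √(205 - 357)) + (2*(-6)²)/(-3475) = -4152/(134 - √(-152)) + (2*36)*(-1/3475) = -4152/(134 - 2*I*√38) + 72*(-1/3475) = -4152/(134 - 2*I*√38) - 72/3475 = -72/3475 - 4152/(134 - 2*I*√38)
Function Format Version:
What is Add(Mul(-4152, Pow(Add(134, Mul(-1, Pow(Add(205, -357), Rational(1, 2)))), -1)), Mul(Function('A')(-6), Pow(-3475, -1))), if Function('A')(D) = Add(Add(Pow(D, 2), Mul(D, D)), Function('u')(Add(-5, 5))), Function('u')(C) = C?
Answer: Add(Rational(-161223548, 5243775), Mul(Rational(-692, 1509), I, Pow(38, Rational(1, 2)))) ≈ Add(-30.746, Mul(-2.8269, I))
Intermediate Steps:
Function('A')(D) = Mul(2, Pow(D, 2)) (Function('A')(D) = Add(Add(Pow(D, 2), Mul(D, D)), Add(-5, 5)) = Add(Add(Pow(D, 2), Pow(D, 2)), 0) = Add(Mul(2, Pow(D, 2)), 0) = Mul(2, Pow(D, 2)))
Add(Mul(-4152, Pow(Add(134, Mul(-1, Pow(Add(205, -357), Rational(1, 2)))), -1)), Mul(Function('A')(-6), Pow(-3475, -1))) = Add(Mul(-4152, Pow(Add(134, Mul(-1, Pow(Add(205, -357), Rational(1, 2)))), -1)), Mul(Mul(2, Pow(-6, 2)), Pow(-3475, -1))) = Add(Mul(-4152, Pow(Add(134, Mul(-1, Pow(-152, Rational(1, 2)))), -1)), Mul(Mul(2, 36), Rational(-1, 3475))) = Add(Mul(-4152, Pow(Add(134, Mul(-1, Mul(2, I, Pow(38, Rational(1, 2))))), -1)), Mul(72, Rational(-1, 3475))) = Add(Mul(-4152, Pow(Add(134, Mul(-2, I, Pow(38, Rational(1, 2)))), -1)), Rational(-72, 3475)) = Add(Rational(-72, 3475), Mul(-4152, Pow(Add(134, Mul(-2, I, Pow(38, Rational(1, 2)))), -1)))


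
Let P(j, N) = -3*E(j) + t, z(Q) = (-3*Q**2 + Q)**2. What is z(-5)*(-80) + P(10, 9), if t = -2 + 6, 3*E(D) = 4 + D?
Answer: -512010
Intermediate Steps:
E(D) = 4/3 + D/3 (E(D) = (4 + D)/3 = 4/3 + D/3)
z(Q) = (Q - 3*Q**2)**2
t = 4
P(j, N) = -j (P(j, N) = -3*(4/3 + j/3) + 4 = (-4 - j) + 4 = -j)
z(-5)*(-80) + P(10, 9) = ((-5)**2*(-1 + 3*(-5))**2)*(-80) - 1*10 = (25*(-1 - 15)**2)*(-80) - 10 = (25*(-16)**2)*(-80) - 10 = (25*256)*(-80) - 10 = 6400*(-80) - 10 = -512000 - 10 = -512010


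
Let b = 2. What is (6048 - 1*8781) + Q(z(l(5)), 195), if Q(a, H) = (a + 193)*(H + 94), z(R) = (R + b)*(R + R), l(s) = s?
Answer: 73274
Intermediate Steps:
z(R) = 2*R*(2 + R) (z(R) = (R + 2)*(R + R) = (2 + R)*(2*R) = 2*R*(2 + R))
Q(a, H) = (94 + H)*(193 + a) (Q(a, H) = (193 + a)*(94 + H) = (94 + H)*(193 + a))
(6048 - 1*8781) + Q(z(l(5)), 195) = (6048 - 1*8781) + (18142 + 94*(2*5*(2 + 5)) + 193*195 + 195*(2*5*(2 + 5))) = (6048 - 8781) + (18142 + 94*(2*5*7) + 37635 + 195*(2*5*7)) = -2733 + (18142 + 94*70 + 37635 + 195*70) = -2733 + (18142 + 6580 + 37635 + 13650) = -2733 + 76007 = 73274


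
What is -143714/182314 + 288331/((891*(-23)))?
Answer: -2523268588/169825491 ≈ -14.858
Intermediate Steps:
-143714/182314 + 288331/((891*(-23))) = -143714*1/182314 + 288331/(-20493) = -71857/91157 + 288331*(-1/20493) = -71857/91157 - 288331/20493 = -2523268588/169825491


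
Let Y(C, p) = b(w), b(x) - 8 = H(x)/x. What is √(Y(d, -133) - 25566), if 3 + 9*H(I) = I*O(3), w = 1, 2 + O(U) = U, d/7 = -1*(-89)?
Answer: 2*I*√57506/3 ≈ 159.87*I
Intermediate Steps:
d = 623 (d = 7*(-1*(-89)) = 7*89 = 623)
O(U) = -2 + U
H(I) = -⅓ + I/9 (H(I) = -⅓ + (I*(-2 + 3))/9 = -⅓ + (I*1)/9 = -⅓ + I/9)
b(x) = 8 + (-⅓ + x/9)/x
Y(C, p) = 70/9 (Y(C, p) = (⅑)*(-3 + 73*1)/1 = (⅑)*1*(-3 + 73) = (⅑)*1*70 = 70/9)
√(Y(d, -133) - 25566) = √(70/9 - 25566) = √(-230024/9) = 2*I*√57506/3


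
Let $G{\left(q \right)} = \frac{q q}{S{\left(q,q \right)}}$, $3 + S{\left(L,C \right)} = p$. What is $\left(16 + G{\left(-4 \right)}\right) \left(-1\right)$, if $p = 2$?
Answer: $0$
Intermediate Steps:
$S{\left(L,C \right)} = -1$ ($S{\left(L,C \right)} = -3 + 2 = -1$)
$G{\left(q \right)} = - q^{2}$ ($G{\left(q \right)} = \frac{q q}{-1} = q^{2} \left(-1\right) = - q^{2}$)
$\left(16 + G{\left(-4 \right)}\right) \left(-1\right) = \left(16 - \left(-4\right)^{2}\right) \left(-1\right) = \left(16 - 16\right) \left(-1\right) = 0 \left(-1\right) = 0$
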